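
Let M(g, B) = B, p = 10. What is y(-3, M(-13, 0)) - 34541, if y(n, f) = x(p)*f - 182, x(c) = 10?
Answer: -34723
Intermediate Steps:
y(n, f) = -182 + 10*f (y(n, f) = 10*f - 182 = -182 + 10*f)
y(-3, M(-13, 0)) - 34541 = (-182 + 10*0) - 34541 = (-182 + 0) - 34541 = -182 - 34541 = -34723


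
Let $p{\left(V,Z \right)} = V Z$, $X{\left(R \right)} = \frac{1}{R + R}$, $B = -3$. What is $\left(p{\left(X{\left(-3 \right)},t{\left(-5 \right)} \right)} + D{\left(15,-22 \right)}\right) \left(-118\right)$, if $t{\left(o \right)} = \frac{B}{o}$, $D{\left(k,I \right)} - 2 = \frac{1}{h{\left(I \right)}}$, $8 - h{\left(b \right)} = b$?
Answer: $- \frac{3422}{15} \approx -228.13$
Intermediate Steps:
$h{\left(b \right)} = 8 - b$
$X{\left(R \right)} = \frac{1}{2 R}$
$D{\left(k,I \right)} = 2 + \frac{1}{8 - I}$
$t{\left(o \right)} = - \frac{3}{o}$
$\left(p{\left(X{\left(-3 \right)},t{\left(-5 \right)} \right)} + D{\left(15,-22 \right)}\right) \left(-118\right) = \left(\frac{1}{2 \left(-3\right)} \left(- \frac{3}{-5}\right) + \frac{-17 + 2 \left(-22\right)}{-8 - 22}\right) \left(-118\right) = \left(\frac{1}{2} \left(- \frac{1}{3}\right) \left(\left(-3\right) \left(- \frac{1}{5}\right)\right) + \frac{-17 - 44}{-30}\right) \left(-118\right) = \left(\left(- \frac{1}{6}\right) \frac{3}{5} - - \frac{61}{30}\right) \left(-118\right) = \left(- \frac{1}{10} + \frac{61}{30}\right) \left(-118\right) = \frac{29}{15} \left(-118\right) = - \frac{3422}{15}$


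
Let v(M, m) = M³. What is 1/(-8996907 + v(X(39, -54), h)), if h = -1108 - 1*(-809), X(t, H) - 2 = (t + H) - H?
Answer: -1/8927986 ≈ -1.1201e-7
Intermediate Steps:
X(t, H) = 2 + t (X(t, H) = 2 + ((t + H) - H) = 2 + ((H + t) - H) = 2 + t)
h = -299 (h = -1108 + 809 = -299)
1/(-8996907 + v(X(39, -54), h)) = 1/(-8996907 + (2 + 39)³) = 1/(-8996907 + 41³) = 1/(-8996907 + 68921) = 1/(-8927986) = -1/8927986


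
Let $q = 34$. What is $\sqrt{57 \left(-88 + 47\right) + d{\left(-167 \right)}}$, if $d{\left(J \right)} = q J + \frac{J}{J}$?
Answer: $i \sqrt{8014} \approx 89.521 i$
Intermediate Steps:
$d{\left(J \right)} = 1 + 34 J$ ($d{\left(J \right)} = 34 J + \frac{J}{J} = 34 J + 1 = 1 + 34 J$)
$\sqrt{57 \left(-88 + 47\right) + d{\left(-167 \right)}} = \sqrt{57 \left(-88 + 47\right) + \left(1 + 34 \left(-167\right)\right)} = \sqrt{57 \left(-41\right) + \left(1 - 5678\right)} = \sqrt{-2337 - 5677} = \sqrt{-8014} = i \sqrt{8014}$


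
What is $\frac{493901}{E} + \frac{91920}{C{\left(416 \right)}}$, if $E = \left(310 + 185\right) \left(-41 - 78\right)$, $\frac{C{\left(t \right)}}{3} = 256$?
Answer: $\frac{6170627}{55440} \approx 111.3$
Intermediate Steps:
$C{\left(t \right)} = 768$ ($C{\left(t \right)} = 3 \cdot 256 = 768$)
$E = -58905$ ($E = 495 \left(-119\right) = -58905$)
$\frac{493901}{E} + \frac{91920}{C{\left(416 \right)}} = \frac{493901}{-58905} + \frac{91920}{768} = 493901 \left(- \frac{1}{58905}\right) + 91920 \cdot \frac{1}{768} = - \frac{29053}{3465} + \frac{1915}{16} = \frac{6170627}{55440}$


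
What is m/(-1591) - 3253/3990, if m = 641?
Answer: -7733113/6348090 ≈ -1.2182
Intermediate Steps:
m/(-1591) - 3253/3990 = 641/(-1591) - 3253/3990 = 641*(-1/1591) - 3253*1/3990 = -641/1591 - 3253/3990 = -7733113/6348090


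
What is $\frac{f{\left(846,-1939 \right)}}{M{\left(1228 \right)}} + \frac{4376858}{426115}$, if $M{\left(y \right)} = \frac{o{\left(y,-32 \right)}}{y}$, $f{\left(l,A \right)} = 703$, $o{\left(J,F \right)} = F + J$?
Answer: $\frac{93273245957}{127408385} \approx 732.08$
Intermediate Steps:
$M{\left(y \right)} = \frac{-32 + y}{y}$
$\frac{f{\left(846,-1939 \right)}}{M{\left(1228 \right)}} + \frac{4376858}{426115} = \frac{703}{\frac{1}{1228} \left(-32 + 1228\right)} + \frac{4376858}{426115} = \frac{703}{\frac{1}{1228} \cdot 1196} + 4376858 \cdot \frac{1}{426115} = \frac{703}{\frac{299}{307}} + \frac{4376858}{426115} = 703 \cdot \frac{307}{299} + \frac{4376858}{426115} = \frac{215821}{299} + \frac{4376858}{426115} = \frac{93273245957}{127408385}$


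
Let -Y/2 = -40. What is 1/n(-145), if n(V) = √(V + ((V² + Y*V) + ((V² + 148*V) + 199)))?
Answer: √2261/4522 ≈ 0.010515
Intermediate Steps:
Y = 80 (Y = -2*(-40) = 80)
n(V) = √(199 + 2*V² + 229*V) (n(V) = √(V + ((V² + 80*V) + ((V² + 148*V) + 199))) = √(V + ((V² + 80*V) + (199 + V² + 148*V))) = √(V + (199 + 2*V² + 228*V)) = √(199 + 2*V² + 229*V))
1/n(-145) = 1/(√(199 + 2*(-145)² + 229*(-145))) = 1/(√(199 + 2*21025 - 33205)) = 1/(√(199 + 42050 - 33205)) = 1/(√9044) = 1/(2*√2261) = √2261/4522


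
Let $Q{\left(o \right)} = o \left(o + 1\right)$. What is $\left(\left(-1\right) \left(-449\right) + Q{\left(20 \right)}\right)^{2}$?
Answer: $755161$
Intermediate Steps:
$Q{\left(o \right)} = o \left(1 + o\right)$
$\left(\left(-1\right) \left(-449\right) + Q{\left(20 \right)}\right)^{2} = \left(\left(-1\right) \left(-449\right) + 20 \left(1 + 20\right)\right)^{2} = \left(449 + 20 \cdot 21\right)^{2} = \left(449 + 420\right)^{2} = 869^{2} = 755161$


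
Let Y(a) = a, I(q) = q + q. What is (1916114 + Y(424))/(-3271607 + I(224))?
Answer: -1916538/3271159 ≈ -0.58589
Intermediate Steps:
I(q) = 2*q
(1916114 + Y(424))/(-3271607 + I(224)) = (1916114 + 424)/(-3271607 + 2*224) = 1916538/(-3271607 + 448) = 1916538/(-3271159) = 1916538*(-1/3271159) = -1916538/3271159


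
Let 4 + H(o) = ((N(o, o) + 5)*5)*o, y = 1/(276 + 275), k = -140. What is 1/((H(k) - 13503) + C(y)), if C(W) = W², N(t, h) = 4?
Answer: -303601/6013425006 ≈ -5.0487e-5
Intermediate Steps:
y = 1/551 ≈ 0.0018149
H(o) = -4 + 45*o (H(o) = -4 + ((4 + 5)*5)*o = -4 + (9*5)*o = -4 + 45*o)
1/((H(k) - 13503) + C(y)) = 1/(((-4 + 45*(-140)) - 13503) + (1/551)²) = 1/(((-4 - 6300) - 13503) + 1/303601) = 1/((-6304 - 13503) + 1/303601) = 1/(-19807 + 1/303601) = 1/(-6013425006/303601) = -303601/6013425006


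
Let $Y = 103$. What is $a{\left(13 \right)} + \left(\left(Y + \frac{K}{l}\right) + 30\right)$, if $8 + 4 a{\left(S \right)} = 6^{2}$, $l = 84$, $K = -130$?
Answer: $\frac{5815}{42} \approx 138.45$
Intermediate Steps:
$a{\left(S \right)} = 7$ ($a{\left(S \right)} = -2 + \frac{6^{2}}{4} = -2 + \frac{1}{4} \cdot 36 = -2 + 9 = 7$)
$a{\left(13 \right)} + \left(\left(Y + \frac{K}{l}\right) + 30\right) = 7 + \left(\left(103 - \frac{130}{84}\right) + 30\right) = 7 + \left(\left(103 - \frac{65}{42}\right) + 30\right) = 7 + \left(\frac{4261}{42} + 30\right) = 7 + \frac{5521}{42} = \frac{5815}{42}$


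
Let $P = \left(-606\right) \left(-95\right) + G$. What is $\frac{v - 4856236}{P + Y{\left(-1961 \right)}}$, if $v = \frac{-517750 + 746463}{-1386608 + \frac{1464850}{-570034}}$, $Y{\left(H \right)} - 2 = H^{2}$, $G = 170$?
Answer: $- \frac{1919221365776512717}{1542599142916975143} \approx -1.2441$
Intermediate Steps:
$P = 57740$ ($P = \left(-606\right) \left(-95\right) + 170 = 57570 + 170 = 57740$)
$Y{\left(H \right)} = 2 + H^{2}$
$v = - \frac{65187093121}{395207584761}$ ($v = \frac{228713}{-1386608 + 1464850 \left(- \frac{1}{570034}\right)} = \frac{228713}{-1386608 - \frac{732425}{285017}} = \frac{228713}{- \frac{395207584761}{285017}} = 228713 \left(- \frac{285017}{395207584761}\right) = - \frac{65187093121}{395207584761} \approx -0.16494$)
$\frac{v - 4856236}{P + Y{\left(-1961 \right)}} = \frac{- \frac{65187093121}{395207584761} - 4856236}{57740 + \left(2 + \left(-1961\right)^{2}\right)} = - \frac{1919221365776512717}{395207584761 \left(57740 + \left(2 + 3845521\right)\right)} = - \frac{1919221365776512717}{395207584761 \left(57740 + 3845523\right)} = - \frac{1919221365776512717}{395207584761 \cdot 3903263} = \left(- \frac{1919221365776512717}{395207584761}\right) \frac{1}{3903263} = - \frac{1919221365776512717}{1542599142916975143}$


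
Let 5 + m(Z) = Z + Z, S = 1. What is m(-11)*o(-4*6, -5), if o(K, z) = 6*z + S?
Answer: 783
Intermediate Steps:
o(K, z) = 1 + 6*z (o(K, z) = 6*z + 1 = 1 + 6*z)
m(Z) = -5 + 2*Z (m(Z) = -5 + (Z + Z) = -5 + 2*Z)
m(-11)*o(-4*6, -5) = (-5 + 2*(-11))*(1 + 6*(-5)) = (-5 - 22)*(1 - 30) = -27*(-29) = 783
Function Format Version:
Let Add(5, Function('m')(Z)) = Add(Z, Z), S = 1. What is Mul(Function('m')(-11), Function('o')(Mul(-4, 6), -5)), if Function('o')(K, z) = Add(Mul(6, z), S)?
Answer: 783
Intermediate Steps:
Function('o')(K, z) = Add(1, Mul(6, z)) (Function('o')(K, z) = Add(Mul(6, z), 1) = Add(1, Mul(6, z)))
Function('m')(Z) = Add(-5, Mul(2, Z)) (Function('m')(Z) = Add(-5, Add(Z, Z)) = Add(-5, Mul(2, Z)))
Mul(Function('m')(-11), Function('o')(Mul(-4, 6), -5)) = Mul(Add(-5, Mul(2, -11)), Add(1, Mul(6, -5))) = Mul(Add(-5, -22), Add(1, -30)) = Mul(-27, -29) = 783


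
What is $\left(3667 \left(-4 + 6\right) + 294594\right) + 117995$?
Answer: $419923$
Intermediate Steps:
$\left(3667 \left(-4 + 6\right) + 294594\right) + 117995 = \left(3667 \cdot 2 + 294594\right) + 117995 = \left(7334 + 294594\right) + 117995 = 301928 + 117995 = 419923$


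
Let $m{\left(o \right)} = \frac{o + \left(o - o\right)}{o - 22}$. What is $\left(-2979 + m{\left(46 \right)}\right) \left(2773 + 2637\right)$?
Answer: $- \frac{96636125}{6} \approx -1.6106 \cdot 10^{7}$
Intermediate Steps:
$m{\left(o \right)} = \frac{o}{-22 + o}$ ($m{\left(o \right)} = \frac{o + 0}{-22 + o} = \frac{o}{-22 + o}$)
$\left(-2979 + m{\left(46 \right)}\right) \left(2773 + 2637\right) = \left(-2979 + \frac{46}{-22 + 46}\right) \left(2773 + 2637\right) = \left(-2979 + \frac{46}{24}\right) 5410 = \left(-2979 + 46 \cdot \frac{1}{24}\right) 5410 = \left(-2979 + \frac{23}{12}\right) 5410 = \left(- \frac{35725}{12}\right) 5410 = - \frac{96636125}{6}$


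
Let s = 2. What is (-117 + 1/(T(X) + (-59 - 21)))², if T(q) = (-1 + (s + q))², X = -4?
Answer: 69022864/5041 ≈ 13692.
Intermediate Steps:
T(q) = (1 + q)² (T(q) = (-1 + (2 + q))² = (1 + q)²)
(-117 + 1/(T(X) + (-59 - 21)))² = (-117 + 1/((1 - 4)² + (-59 - 21)))² = (-117 + 1/((-3)² - 80))² = (-117 + 1/(9 - 80))² = (-117 + 1/(-71))² = (-117 - 1/71)² = (-8308/71)² = 69022864/5041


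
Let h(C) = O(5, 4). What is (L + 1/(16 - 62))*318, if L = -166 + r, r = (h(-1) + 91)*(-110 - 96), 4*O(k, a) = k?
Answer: -140205882/23 ≈ -6.0959e+6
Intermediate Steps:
O(k, a) = k/4
h(C) = 5/4 (h(C) = (¼)*5 = 5/4)
r = -38007/2 (r = (5/4 + 91)*(-110 - 96) = (369/4)*(-206) = -38007/2 ≈ -19004.)
L = -38339/2 (L = -166 - 38007/2 = -38339/2 ≈ -19170.)
(L + 1/(16 - 62))*318 = (-38339/2 + 1/(16 - 62))*318 = (-38339/2 + 1/(-46))*318 = (-38339/2 - 1/46)*318 = -440899/23*318 = -140205882/23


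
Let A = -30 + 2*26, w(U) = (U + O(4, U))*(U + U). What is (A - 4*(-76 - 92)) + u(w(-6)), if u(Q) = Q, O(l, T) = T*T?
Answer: 334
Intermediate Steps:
O(l, T) = T²
w(U) = 2*U*(U + U²) (w(U) = (U + U²)*(U + U) = (U + U²)*(2*U) = 2*U*(U + U²))
A = 22 (A = -30 + 52 = 22)
(A - 4*(-76 - 92)) + u(w(-6)) = (22 - 4*(-76 - 92)) + 2*(-6)²*(1 - 6) = (22 - 4*(-168)) + 2*36*(-5) = (22 + 672) - 360 = 694 - 360 = 334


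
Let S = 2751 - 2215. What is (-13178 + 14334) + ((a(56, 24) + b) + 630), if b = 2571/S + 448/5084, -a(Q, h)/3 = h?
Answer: 1171000557/681256 ≈ 1718.9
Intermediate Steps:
S = 536
a(Q, h) = -3*h
b = 3327773/681256 (b = 2571/536 + 448/5084 = 2571*(1/536) + 448*(1/5084) = 2571/536 + 112/1271 = 3327773/681256 ≈ 4.8848)
(-13178 + 14334) + ((a(56, 24) + b) + 630) = (-13178 + 14334) + ((-3*24 + 3327773/681256) + 630) = 1156 + ((-72 + 3327773/681256) + 630) = 1156 + (-45722659/681256 + 630) = 1156 + 383468621/681256 = 1171000557/681256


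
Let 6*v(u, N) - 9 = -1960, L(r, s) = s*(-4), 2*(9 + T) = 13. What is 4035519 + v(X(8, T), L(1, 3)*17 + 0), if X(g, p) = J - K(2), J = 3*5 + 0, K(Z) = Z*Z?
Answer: 24211163/6 ≈ 4.0352e+6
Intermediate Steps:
T = -5/2 (T = -9 + (½)*13 = -9 + 13/2 = -5/2 ≈ -2.5000)
K(Z) = Z²
L(r, s) = -4*s
J = 15 (J = 15 + 0 = 15)
X(g, p) = 11 (X(g, p) = 15 - 1*2² = 15 - 1*4 = 15 - 4 = 11)
v(u, N) = -1951/6 (v(u, N) = 3/2 + (⅙)*(-1960) = 3/2 - 980/3 = -1951/6)
4035519 + v(X(8, T), L(1, 3)*17 + 0) = 4035519 - 1951/6 = 24211163/6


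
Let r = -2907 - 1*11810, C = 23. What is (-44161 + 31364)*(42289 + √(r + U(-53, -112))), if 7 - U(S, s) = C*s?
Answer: -541172333 - 12797*I*√12134 ≈ -5.4117e+8 - 1.4096e+6*I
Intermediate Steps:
U(S, s) = 7 - 23*s
r = -14717 (r = -2907 - 11810 = -14717)
(-44161 + 31364)*(42289 + √(r + U(-53, -112))) = (-44161 + 31364)*(42289 + √(-14717 + (7 - 23*(-112)))) = -12797*(42289 + √(-14717 + (7 + 2576))) = -12797*(42289 + √(-14717 + 2583)) = -12797*(42289 + √(-12134)) = -12797*(42289 + I*√12134) = -541172333 - 12797*I*√12134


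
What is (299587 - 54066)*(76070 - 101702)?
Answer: -6293194272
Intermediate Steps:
(299587 - 54066)*(76070 - 101702) = 245521*(-25632) = -6293194272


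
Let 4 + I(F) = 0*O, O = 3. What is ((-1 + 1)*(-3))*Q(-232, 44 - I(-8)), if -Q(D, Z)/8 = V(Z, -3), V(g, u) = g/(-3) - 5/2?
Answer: 0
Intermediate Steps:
I(F) = -4 (I(F) = -4 + 0*3 = -4 + 0 = -4)
V(g, u) = -5/2 - g/3 (V(g, u) = g*(-⅓) - 5*½ = -g/3 - 5/2 = -5/2 - g/3)
Q(D, Z) = 20 + 8*Z/3 (Q(D, Z) = -8*(-5/2 - Z/3) = 20 + 8*Z/3)
((-1 + 1)*(-3))*Q(-232, 44 - I(-8)) = ((-1 + 1)*(-3))*(20 + 8*(44 - 1*(-4))/3) = (0*(-3))*(20 + 8*(44 + 4)/3) = 0*(20 + (8/3)*48) = 0*(20 + 128) = 0*148 = 0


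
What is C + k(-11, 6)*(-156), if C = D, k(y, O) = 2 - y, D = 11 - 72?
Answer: -2089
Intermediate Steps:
D = -61
C = -61
C + k(-11, 6)*(-156) = -61 + (2 - 1*(-11))*(-156) = -61 + (2 + 11)*(-156) = -61 + 13*(-156) = -61 - 2028 = -2089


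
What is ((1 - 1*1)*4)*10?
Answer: 0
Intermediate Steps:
((1 - 1*1)*4)*10 = ((1 - 1)*4)*10 = (0*4)*10 = 0*10 = 0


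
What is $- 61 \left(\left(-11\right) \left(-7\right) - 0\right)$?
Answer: $-4697$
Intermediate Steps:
$- 61 \left(\left(-11\right) \left(-7\right) - 0\right) = - 61 \left(77 + 0\right) = \left(-61\right) 77 = -4697$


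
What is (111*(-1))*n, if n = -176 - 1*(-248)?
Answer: -7992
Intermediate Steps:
n = 72 (n = -176 + 248 = 72)
(111*(-1))*n = (111*(-1))*72 = -111*72 = -7992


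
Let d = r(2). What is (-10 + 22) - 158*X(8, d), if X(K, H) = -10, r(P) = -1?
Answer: 1592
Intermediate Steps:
d = -1
(-10 + 22) - 158*X(8, d) = (-10 + 22) - 158*(-10) = 12 + 1580 = 1592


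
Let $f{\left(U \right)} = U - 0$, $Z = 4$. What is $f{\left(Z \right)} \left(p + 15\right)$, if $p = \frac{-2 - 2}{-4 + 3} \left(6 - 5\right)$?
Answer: $76$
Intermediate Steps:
$p = 4$ ($p = - \frac{4}{-1} \cdot 1 = \left(-4\right) \left(-1\right) 1 = 4 \cdot 1 = 4$)
$f{\left(U \right)} = U$ ($f{\left(U \right)} = U + 0 = U$)
$f{\left(Z \right)} \left(p + 15\right) = 4 \left(4 + 15\right) = 4 \cdot 19 = 76$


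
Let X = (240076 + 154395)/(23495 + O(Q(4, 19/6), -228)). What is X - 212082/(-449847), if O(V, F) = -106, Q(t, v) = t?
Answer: 60803993945/3507157161 ≈ 17.337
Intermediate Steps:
X = 394471/23389 (X = (240076 + 154395)/(23495 - 106) = 394471/23389 ≈ 16.866)
X - 212082/(-449847) = 394471/23389 - 212082/(-449847) = 394471/23389 - 212082*(-1/449847) = 394471/23389 + 70694/149949 = 60803993945/3507157161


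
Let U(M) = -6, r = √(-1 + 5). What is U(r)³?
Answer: -216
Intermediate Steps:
r = 2 (r = √4 = 2)
U(r)³ = (-6)³ = -216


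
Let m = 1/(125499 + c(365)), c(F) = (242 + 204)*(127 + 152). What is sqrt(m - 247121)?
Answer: 2*I*sqrt(3859196263894059)/249933 ≈ 497.11*I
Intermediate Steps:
c(F) = 124434 (c(F) = 446*279 = 124434)
m = 1/249933 (m = 1/(125499 + 124434) = 1/249933 ≈ 4.0011e-6)
sqrt(m - 247121) = sqrt(1/249933 - 247121) = sqrt(-61763692892/249933) = 2*I*sqrt(3859196263894059)/249933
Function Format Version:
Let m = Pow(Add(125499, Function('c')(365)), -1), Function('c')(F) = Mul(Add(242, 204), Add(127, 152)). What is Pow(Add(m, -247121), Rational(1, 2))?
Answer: Mul(Rational(2, 249933), I, Pow(3859196263894059, Rational(1, 2))) ≈ Mul(497.11, I)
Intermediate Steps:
Function('c')(F) = 124434 (Function('c')(F) = Mul(446, 279) = 124434)
m = Rational(1, 249933) (m = Pow(Add(125499, 124434), -1) = Pow(249933, -1) = Rational(1, 249933) ≈ 4.0011e-6)
Pow(Add(m, -247121), Rational(1, 2)) = Pow(Add(Rational(1, 249933), -247121), Rational(1, 2)) = Pow(Rational(-61763692892, 249933), Rational(1, 2)) = Mul(Rational(2, 249933), I, Pow(3859196263894059, Rational(1, 2)))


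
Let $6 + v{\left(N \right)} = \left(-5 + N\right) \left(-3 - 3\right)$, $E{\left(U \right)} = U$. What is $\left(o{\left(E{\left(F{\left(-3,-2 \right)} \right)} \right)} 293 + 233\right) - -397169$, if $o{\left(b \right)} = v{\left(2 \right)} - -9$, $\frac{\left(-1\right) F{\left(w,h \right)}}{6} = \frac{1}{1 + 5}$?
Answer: $403555$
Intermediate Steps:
$F{\left(w,h \right)} = -1$ ($F{\left(w,h \right)} = - \frac{6}{1 + 5} = - \frac{6}{6} = \left(-6\right) \frac{1}{6} = -1$)
$v{\left(N \right)} = 24 - 6 N$ ($v{\left(N \right)} = -6 + \left(-5 + N\right) \left(-3 - 3\right) = -6 + \left(-5 + N\right) \left(-6\right) = -6 - \left(-30 + 6 N\right) = 24 - 6 N$)
$o{\left(b \right)} = 21$ ($o{\left(b \right)} = \left(24 - 12\right) - -9 = \left(24 - 12\right) + 9 = 12 + 9 = 21$)
$\left(o{\left(E{\left(F{\left(-3,-2 \right)} \right)} \right)} 293 + 233\right) - -397169 = \left(21 \cdot 293 + 233\right) - -397169 = \left(6153 + 233\right) + 397169 = 6386 + 397169 = 403555$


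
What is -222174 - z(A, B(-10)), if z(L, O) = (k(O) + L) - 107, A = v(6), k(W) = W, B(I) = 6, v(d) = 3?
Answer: -222076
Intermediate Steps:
A = 3
z(L, O) = -107 + L + O (z(L, O) = (O + L) - 107 = (L + O) - 107 = -107 + L + O)
-222174 - z(A, B(-10)) = -222174 - (-107 + 3 + 6) = -222174 - 1*(-98) = -222174 + 98 = -222076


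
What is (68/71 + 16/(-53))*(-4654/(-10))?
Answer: 5743036/18815 ≈ 305.24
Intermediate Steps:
(68/71 + 16/(-53))*(-4654/(-10)) = (68*(1/71) + 16*(-1/53))*(-4654*(-1/10)) = (68/71 - 16/53)*(2327/5) = (2468/3763)*(2327/5) = 5743036/18815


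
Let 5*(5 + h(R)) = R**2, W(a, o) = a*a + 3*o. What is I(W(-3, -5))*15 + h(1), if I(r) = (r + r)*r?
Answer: 5376/5 ≈ 1075.2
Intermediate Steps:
W(a, o) = a**2 + 3*o
h(R) = -5 + R**2/5
I(r) = 2*r**2 (I(r) = (2*r)*r = 2*r**2)
I(W(-3, -5))*15 + h(1) = (2*((-3)**2 + 3*(-5))**2)*15 + (-5 + (1/5)*1**2) = (2*(9 - 15)**2)*15 + (-5 + (1/5)*1) = (2*(-6)**2)*15 + (-5 + 1/5) = (2*36)*15 - 24/5 = 72*15 - 24/5 = 1080 - 24/5 = 5376/5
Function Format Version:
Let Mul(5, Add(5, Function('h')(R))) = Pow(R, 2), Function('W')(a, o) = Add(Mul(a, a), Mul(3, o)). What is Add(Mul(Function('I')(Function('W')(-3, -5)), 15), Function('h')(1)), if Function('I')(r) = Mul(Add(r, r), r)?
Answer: Rational(5376, 5) ≈ 1075.2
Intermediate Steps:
Function('W')(a, o) = Add(Pow(a, 2), Mul(3, o))
Function('h')(R) = Add(-5, Mul(Rational(1, 5), Pow(R, 2)))
Function('I')(r) = Mul(2, Pow(r, 2)) (Function('I')(r) = Mul(Mul(2, r), r) = Mul(2, Pow(r, 2)))
Add(Mul(Function('I')(Function('W')(-3, -5)), 15), Function('h')(1)) = Add(Mul(Mul(2, Pow(Add(Pow(-3, 2), Mul(3, -5)), 2)), 15), Add(-5, Mul(Rational(1, 5), Pow(1, 2)))) = Add(Mul(Mul(2, Pow(Add(9, -15), 2)), 15), Add(-5, Mul(Rational(1, 5), 1))) = Add(Mul(Mul(2, Pow(-6, 2)), 15), Add(-5, Rational(1, 5))) = Add(Mul(Mul(2, 36), 15), Rational(-24, 5)) = Add(Mul(72, 15), Rational(-24, 5)) = Add(1080, Rational(-24, 5)) = Rational(5376, 5)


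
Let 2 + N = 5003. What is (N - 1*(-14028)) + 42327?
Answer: 61356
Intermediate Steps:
N = 5001 (N = -2 + 5003 = 5001)
(N - 1*(-14028)) + 42327 = (5001 - 1*(-14028)) + 42327 = (5001 + 14028) + 42327 = 19029 + 42327 = 61356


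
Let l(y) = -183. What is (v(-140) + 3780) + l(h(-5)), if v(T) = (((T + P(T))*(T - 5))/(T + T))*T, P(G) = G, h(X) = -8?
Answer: 23897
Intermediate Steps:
v(T) = T*(-5 + T) (v(T) = (((T + T)*(T - 5))/(T + T))*T = (((2*T)*(-5 + T))/((2*T)))*T = ((2*T*(-5 + T))*(1/(2*T)))*T = (-5 + T)*T = T*(-5 + T))
(v(-140) + 3780) + l(h(-5)) = (-140*(-5 - 140) + 3780) - 183 = (-140*(-145) + 3780) - 183 = (20300 + 3780) - 183 = 24080 - 183 = 23897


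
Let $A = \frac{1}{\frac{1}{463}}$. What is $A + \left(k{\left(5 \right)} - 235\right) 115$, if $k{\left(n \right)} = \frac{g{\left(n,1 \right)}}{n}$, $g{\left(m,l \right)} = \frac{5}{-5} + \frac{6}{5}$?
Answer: $- \frac{132787}{5} \approx -26557.0$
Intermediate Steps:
$g{\left(m,l \right)} = \frac{1}{5}$ ($g{\left(m,l \right)} = 5 \left(- \frac{1}{5}\right) + 6 \cdot \frac{1}{5} = -1 + \frac{6}{5} = \frac{1}{5}$)
$k{\left(n \right)} = \frac{1}{5 n}$
$A = 463$ ($A = \frac{1}{\frac{1}{463}} = 463$)
$A + \left(k{\left(5 \right)} - 235\right) 115 = 463 + \left(\frac{1}{5 \cdot 5} - 235\right) 115 = 463 + \left(\frac{1}{5} \cdot \frac{1}{5} - 235\right) 115 = 463 + \left(\frac{1}{25} - 235\right) 115 = 463 - \frac{135102}{5} = - \frac{132787}{5}$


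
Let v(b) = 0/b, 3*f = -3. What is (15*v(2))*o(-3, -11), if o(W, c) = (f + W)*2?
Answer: 0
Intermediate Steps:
f = -1 (f = (⅓)*(-3) = -1)
o(W, c) = -2 + 2*W (o(W, c) = (-1 + W)*2 = -2 + 2*W)
v(b) = 0
(15*v(2))*o(-3, -11) = (15*0)*(-2 + 2*(-3)) = 0*(-2 - 6) = 0*(-8) = 0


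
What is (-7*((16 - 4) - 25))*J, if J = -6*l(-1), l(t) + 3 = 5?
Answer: -1092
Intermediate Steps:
l(t) = 2 (l(t) = -3 + 5 = 2)
J = -12 (J = -6*2 = -12)
(-7*((16 - 4) - 25))*J = -7*((16 - 4) - 25)*(-12) = -7*(12 - 25)*(-12) = -7*(-13)*(-12) = 91*(-12) = -1092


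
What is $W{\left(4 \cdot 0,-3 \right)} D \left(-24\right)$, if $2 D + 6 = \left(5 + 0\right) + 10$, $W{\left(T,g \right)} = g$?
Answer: $324$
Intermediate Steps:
$D = \frac{9}{2}$ ($D = -3 + \frac{\left(5 + 0\right) + 10}{2} = -3 + \frac{5 + 10}{2} = -3 + \frac{1}{2} \cdot 15 = -3 + \frac{15}{2} = \frac{9}{2} \approx 4.5$)
$W{\left(4 \cdot 0,-3 \right)} D \left(-24\right) = \left(-3\right) \frac{9}{2} \left(-24\right) = \left(- \frac{27}{2}\right) \left(-24\right) = 324$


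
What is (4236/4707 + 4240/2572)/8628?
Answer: 642764/2176126119 ≈ 0.00029537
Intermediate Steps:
(4236/4707 + 4240/2572)/8628 = (4236*(1/4707) + 4240*(1/2572))*(1/8628) = (1412/1569 + 1060/643)*(1/8628) = (2571056/1008867)*(1/8628) = 642764/2176126119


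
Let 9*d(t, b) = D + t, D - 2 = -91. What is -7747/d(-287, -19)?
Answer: 69723/376 ≈ 185.43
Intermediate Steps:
D = -89 (D = 2 - 91 = -89)
d(t, b) = -89/9 + t/9 (d(t, b) = (-89 + t)/9 = -89/9 + t/9)
-7747/d(-287, -19) = -7747/(-89/9 + (⅑)*(-287)) = -7747/(-89/9 - 287/9) = -7747/(-376/9) = -7747*(-9/376) = 69723/376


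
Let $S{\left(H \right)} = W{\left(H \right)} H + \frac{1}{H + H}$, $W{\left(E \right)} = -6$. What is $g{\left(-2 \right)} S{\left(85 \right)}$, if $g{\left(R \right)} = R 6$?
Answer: $\frac{520194}{85} \approx 6119.9$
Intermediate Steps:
$g{\left(R \right)} = 6 R$
$S{\left(H \right)} = \frac{1}{2 H} - 6 H$ ($S{\left(H \right)} = - 6 H + \frac{1}{H + H} = - 6 H + \frac{1}{2 H} = \frac{1}{2 H} - 6 H$)
$g{\left(-2 \right)} S{\left(85 \right)} = 6 \left(-2\right) \left(\frac{1}{2 \cdot 85} - 510\right) = - 12 \left(\frac{1}{2} \cdot \frac{1}{85} - 510\right) = - 12 \left(\frac{1}{170} - 510\right) = \left(-12\right) \left(- \frac{86699}{170}\right) = \frac{520194}{85}$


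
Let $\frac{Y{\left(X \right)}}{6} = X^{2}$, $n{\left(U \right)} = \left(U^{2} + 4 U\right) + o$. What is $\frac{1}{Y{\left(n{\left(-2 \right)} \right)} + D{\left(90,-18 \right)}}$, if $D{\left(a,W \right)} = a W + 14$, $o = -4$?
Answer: $- \frac{1}{1222} \approx -0.00081833$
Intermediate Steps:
$n{\left(U \right)} = -4 + U^{2} + 4 U$ ($n{\left(U \right)} = \left(U^{2} + 4 U\right) - 4 = -4 + U^{2} + 4 U$)
$D{\left(a,W \right)} = 14 + W a$ ($D{\left(a,W \right)} = W a + 14 = 14 + W a$)
$Y{\left(X \right)} = 6 X^{2}$
$\frac{1}{Y{\left(n{\left(-2 \right)} \right)} + D{\left(90,-18 \right)}} = \frac{1}{6 \left(-4 + \left(-2\right)^{2} + 4 \left(-2\right)\right)^{2} + \left(14 - 1620\right)} = \frac{1}{6 \left(-4 + 4 - 8\right)^{2} + \left(14 - 1620\right)} = \frac{1}{6 \left(-8\right)^{2} - 1606} = \frac{1}{6 \cdot 64 - 1606} = \frac{1}{384 - 1606} = \frac{1}{-1222} = - \frac{1}{1222}$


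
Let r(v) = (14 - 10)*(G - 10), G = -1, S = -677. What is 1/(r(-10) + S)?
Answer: -1/721 ≈ -0.0013870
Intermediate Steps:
r(v) = -44 (r(v) = (14 - 10)*(-1 - 10) = 4*(-11) = -44)
1/(r(-10) + S) = 1/(-44 - 677) = 1/(-721) = -1/721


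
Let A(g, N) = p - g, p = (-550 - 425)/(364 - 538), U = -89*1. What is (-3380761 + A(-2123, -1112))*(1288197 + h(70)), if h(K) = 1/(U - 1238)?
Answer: -167491258569643411/38483 ≈ -4.3523e+12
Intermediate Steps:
U = -89
p = 325/58 (p = -975/(-174) = -975*(-1/174) = 325/58 ≈ 5.6034)
h(K) = -1/1327 (h(K) = 1/(-89 - 1238) = 1/(-1327) = -1/1327)
A(g, N) = 325/58 - g
(-3380761 + A(-2123, -1112))*(1288197 + h(70)) = (-3380761 + (325/58 - 1*(-2123)))*(1288197 - 1/1327) = (-3380761 + (325/58 + 2123))*(1709437418/1327) = (-3380761 + 123459/58)*(1709437418/1327) = -195960679/58*1709437418/1327 = -167491258569643411/38483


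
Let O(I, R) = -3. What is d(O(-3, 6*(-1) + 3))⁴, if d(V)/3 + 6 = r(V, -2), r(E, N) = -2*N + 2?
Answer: 0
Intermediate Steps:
r(E, N) = 2 - 2*N
d(V) = 0 (d(V) = -18 + 3*(2 - 2*(-2)) = -18 + 3*(2 + 4) = -18 + 3*6 = -18 + 18 = 0)
d(O(-3, 6*(-1) + 3))⁴ = 0⁴ = 0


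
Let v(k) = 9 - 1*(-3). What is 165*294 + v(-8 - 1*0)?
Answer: 48522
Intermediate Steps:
v(k) = 12 (v(k) = 9 + 3 = 12)
165*294 + v(-8 - 1*0) = 165*294 + 12 = 48510 + 12 = 48522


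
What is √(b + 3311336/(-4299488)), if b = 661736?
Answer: √47783479767443461/268718 ≈ 813.47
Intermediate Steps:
√(b + 3311336/(-4299488)) = √(661736 + 3311336/(-4299488)) = √(661736 + 3311336*(-1/4299488)) = √(661736 - 413917/537436) = √(355640334979/537436) = √47783479767443461/268718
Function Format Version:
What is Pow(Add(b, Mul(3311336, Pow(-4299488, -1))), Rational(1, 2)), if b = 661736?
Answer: Mul(Rational(1, 268718), Pow(47783479767443461, Rational(1, 2))) ≈ 813.47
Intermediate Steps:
Pow(Add(b, Mul(3311336, Pow(-4299488, -1))), Rational(1, 2)) = Pow(Add(661736, Mul(3311336, Pow(-4299488, -1))), Rational(1, 2)) = Pow(Add(661736, Mul(3311336, Rational(-1, 4299488))), Rational(1, 2)) = Pow(Add(661736, Rational(-413917, 537436)), Rational(1, 2)) = Pow(Rational(355640334979, 537436), Rational(1, 2)) = Mul(Rational(1, 268718), Pow(47783479767443461, Rational(1, 2)))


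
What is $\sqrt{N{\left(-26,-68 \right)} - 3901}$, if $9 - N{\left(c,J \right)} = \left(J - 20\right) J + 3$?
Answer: $i \sqrt{9879} \approx 99.393 i$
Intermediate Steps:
$N{\left(c,J \right)} = 6 - J \left(-20 + J\right)$ ($N{\left(c,J \right)} = 9 - \left(\left(J - 20\right) J + 3\right) = 9 - \left(\left(-20 + J\right) J + 3\right) = 9 - \left(J \left(-20 + J\right) + 3\right) = 9 - \left(3 + J \left(-20 + J\right)\right) = 6 - J \left(-20 + J\right)$)
$\sqrt{N{\left(-26,-68 \right)} - 3901} = \sqrt{\left(6 - \left(-68\right)^{2} + 20 \left(-68\right)\right) - 3901} = \sqrt{\left(6 - 4624 - 1360\right) - 3901} = \sqrt{-5978 - 3901} = \sqrt{-9879} = i \sqrt{9879}$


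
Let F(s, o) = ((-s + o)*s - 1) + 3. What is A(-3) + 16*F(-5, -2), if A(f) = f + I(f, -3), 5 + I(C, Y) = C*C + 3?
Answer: -204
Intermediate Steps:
I(C, Y) = -2 + C² (I(C, Y) = -5 + (C*C + 3) = -5 + (C² + 3) = -5 + (3 + C²) = -2 + C²)
F(s, o) = 2 + s*(o - s) (F(s, o) = ((o - s)*s - 1) + 3 = (s*(o - s) - 1) + 3 = (-1 + s*(o - s)) + 3 = 2 + s*(o - s))
A(f) = -2 + f + f² (A(f) = f + (-2 + f²) = -2 + f + f²)
A(-3) + 16*F(-5, -2) = (-2 - 3 + (-3)²) + 16*(2 - 1*(-5)² - 2*(-5)) = (-2 - 3 + 9) + 16*(2 - 1*25 + 10) = 4 + 16*(2 - 25 + 10) = 4 + 16*(-13) = 4 - 208 = -204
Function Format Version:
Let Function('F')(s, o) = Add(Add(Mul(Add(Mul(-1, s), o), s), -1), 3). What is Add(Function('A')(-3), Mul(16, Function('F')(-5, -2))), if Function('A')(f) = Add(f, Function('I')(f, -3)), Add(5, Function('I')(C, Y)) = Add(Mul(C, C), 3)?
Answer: -204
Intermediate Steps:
Function('I')(C, Y) = Add(-2, Pow(C, 2)) (Function('I')(C, Y) = Add(-5, Add(Mul(C, C), 3)) = Add(-5, Add(Pow(C, 2), 3)) = Add(-5, Add(3, Pow(C, 2))) = Add(-2, Pow(C, 2)))
Function('F')(s, o) = Add(2, Mul(s, Add(o, Mul(-1, s)))) (Function('F')(s, o) = Add(Add(Mul(Add(o, Mul(-1, s)), s), -1), 3) = Add(Add(Mul(s, Add(o, Mul(-1, s))), -1), 3) = Add(Add(-1, Mul(s, Add(o, Mul(-1, s)))), 3) = Add(2, Mul(s, Add(o, Mul(-1, s)))))
Function('A')(f) = Add(-2, f, Pow(f, 2)) (Function('A')(f) = Add(f, Add(-2, Pow(f, 2))) = Add(-2, f, Pow(f, 2)))
Add(Function('A')(-3), Mul(16, Function('F')(-5, -2))) = Add(Add(-2, -3, Pow(-3, 2)), Mul(16, Add(2, Mul(-1, Pow(-5, 2)), Mul(-2, -5)))) = Add(Add(-2, -3, 9), Mul(16, Add(2, Mul(-1, 25), 10))) = Add(4, Mul(16, Add(2, -25, 10))) = Add(4, Mul(16, -13)) = Add(4, -208) = -204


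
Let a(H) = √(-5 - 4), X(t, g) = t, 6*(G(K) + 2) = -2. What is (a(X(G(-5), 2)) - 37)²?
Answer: 1360 - 222*I ≈ 1360.0 - 222.0*I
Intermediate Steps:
G(K) = -7/3 (G(K) = -2 + (⅙)*(-2) = -2 - ⅓ = -7/3)
a(H) = 3*I (a(H) = √(-9) = 3*I)
(a(X(G(-5), 2)) - 37)² = (3*I - 37)² = (-37 + 3*I)²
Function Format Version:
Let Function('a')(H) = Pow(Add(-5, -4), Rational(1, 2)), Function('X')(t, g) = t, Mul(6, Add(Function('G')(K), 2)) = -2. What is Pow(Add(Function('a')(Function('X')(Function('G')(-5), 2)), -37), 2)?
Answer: Add(1360, Mul(-222, I)) ≈ Add(1360.0, Mul(-222.00, I))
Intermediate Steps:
Function('G')(K) = Rational(-7, 3) (Function('G')(K) = Add(-2, Mul(Rational(1, 6), -2)) = Add(-2, Rational(-1, 3)) = Rational(-7, 3))
Function('a')(H) = Mul(3, I) (Function('a')(H) = Pow(-9, Rational(1, 2)) = Mul(3, I))
Pow(Add(Function('a')(Function('X')(Function('G')(-5), 2)), -37), 2) = Pow(Add(Mul(3, I), -37), 2) = Pow(Add(-37, Mul(3, I)), 2)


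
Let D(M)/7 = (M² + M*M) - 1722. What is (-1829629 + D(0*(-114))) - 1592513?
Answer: -3434196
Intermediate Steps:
D(M) = -12054 + 14*M² (D(M) = 7*((M² + M*M) - 1722) = 7*((M² + M²) - 1722) = 7*(2*M² - 1722) = 7*(-1722 + 2*M²) = -12054 + 14*M²)
(-1829629 + D(0*(-114))) - 1592513 = (-1829629 + (-12054 + 14*(0*(-114))²)) - 1592513 = (-1829629 + (-12054 + 14*0²)) - 1592513 = (-1829629 + (-12054 + 14*0)) - 1592513 = (-1829629 + (-12054 + 0)) - 1592513 = (-1829629 - 12054) - 1592513 = -1841683 - 1592513 = -3434196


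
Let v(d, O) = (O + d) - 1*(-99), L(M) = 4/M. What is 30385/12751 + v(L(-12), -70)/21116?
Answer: 962962783/403875174 ≈ 2.3843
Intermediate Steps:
v(d, O) = 99 + O + d (v(d, O) = (O + d) + 99 = 99 + O + d)
30385/12751 + v(L(-12), -70)/21116 = 30385/12751 + (99 - 70 + 4/(-12))/21116 = 30385*(1/12751) + (99 - 70 + 4*(-1/12))*(1/21116) = 30385/12751 + (99 - 70 - ⅓)*(1/21116) = 30385/12751 + (86/3)*(1/21116) = 30385/12751 + 43/31674 = 962962783/403875174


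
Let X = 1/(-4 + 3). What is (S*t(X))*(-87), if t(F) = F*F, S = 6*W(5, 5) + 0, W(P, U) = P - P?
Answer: 0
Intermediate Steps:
W(P, U) = 0
X = -1 (X = 1/(-1) = -1)
S = 0 (S = 6*0 + 0 = 0 + 0 = 0)
t(F) = F**2
(S*t(X))*(-87) = (0*(-1)**2)*(-87) = (0*1)*(-87) = 0*(-87) = 0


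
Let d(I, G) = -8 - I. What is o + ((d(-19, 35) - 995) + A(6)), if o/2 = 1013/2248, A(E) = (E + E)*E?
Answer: -1024075/1124 ≈ -911.10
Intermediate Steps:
A(E) = 2*E² (A(E) = (2*E)*E = 2*E²)
o = 1013/1124 (o = 2*(1013/2248) = 1013/1124 ≈ 0.90125)
o + ((d(-19, 35) - 995) + A(6)) = 1013/1124 + (((-8 - 1*(-19)) - 995) + 2*6²) = 1013/1124 + (((-8 + 19) - 995) + 2*36) = 1013/1124 + ((11 - 995) + 72) = 1013/1124 + (-984 + 72) = 1013/1124 - 912 = -1024075/1124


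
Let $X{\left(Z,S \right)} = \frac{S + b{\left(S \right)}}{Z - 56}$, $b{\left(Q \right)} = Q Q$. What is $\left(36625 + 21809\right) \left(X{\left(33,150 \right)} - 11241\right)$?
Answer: $- \frac{16431231762}{23} \approx -7.144 \cdot 10^{8}$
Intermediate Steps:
$b{\left(Q \right)} = Q^{2}$
$X{\left(Z,S \right)} = \frac{S + S^{2}}{-56 + Z}$ ($X{\left(Z,S \right)} = \frac{S + S^{2}}{Z - 56} = \frac{S + S^{2}}{-56 + Z}$)
$\left(36625 + 21809\right) \left(X{\left(33,150 \right)} - 11241\right) = \left(36625 + 21809\right) \left(\frac{150 \left(1 + 150\right)}{-56 + 33} - 11241\right) = 58434 \left(150 \frac{1}{-23} \cdot 151 - 11241\right) = 58434 \left(150 \left(- \frac{1}{23}\right) 151 - 11241\right) = 58434 \left(- \frac{22650}{23} - 11241\right) = 58434 \left(- \frac{281193}{23}\right) = - \frac{16431231762}{23}$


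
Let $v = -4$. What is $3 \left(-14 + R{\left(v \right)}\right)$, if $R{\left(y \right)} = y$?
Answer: $-54$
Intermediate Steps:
$3 \left(-14 + R{\left(v \right)}\right) = 3 \left(-14 - 4\right) = 3 \left(-18\right) = -54$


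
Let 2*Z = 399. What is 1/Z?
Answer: 2/399 ≈ 0.0050125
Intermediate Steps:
Z = 399/2 (Z = (½)*399 = 399/2 ≈ 199.50)
1/Z = 1/(399/2) = 2/399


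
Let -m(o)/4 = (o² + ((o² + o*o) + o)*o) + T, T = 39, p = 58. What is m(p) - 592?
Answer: -1588556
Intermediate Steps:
m(o) = -156 - 4*o² - 4*o*(o + 2*o²) (m(o) = -4*((o² + ((o² + o*o) + o)*o) + 39) = -4*((o² + ((o² + o²) + o)*o) + 39) = -4*((o² + (2*o² + o)*o) + 39) = -4*((o² + (o + 2*o²)*o) + 39) = -4*((o² + o*(o + 2*o²)) + 39) = -4*(39 + o² + o*(o + 2*o²)) = -156 - 4*o² - 4*o*(o + 2*o²))
m(p) - 592 = (-156 - 8*58² - 8*58³) - 592 = (-156 - 8*3364 - 8*195112) - 592 = (-156 - 26912 - 1560896) - 592 = -1587964 - 592 = -1588556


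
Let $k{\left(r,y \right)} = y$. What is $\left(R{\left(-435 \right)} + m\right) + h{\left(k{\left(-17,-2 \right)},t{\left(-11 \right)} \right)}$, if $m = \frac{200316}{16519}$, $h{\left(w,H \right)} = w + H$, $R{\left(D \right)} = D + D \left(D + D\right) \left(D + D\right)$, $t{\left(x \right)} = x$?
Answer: $- \frac{5438912728696}{16519} \approx -3.2925 \cdot 10^{8}$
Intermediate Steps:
$R{\left(D \right)} = D + 4 D^{3}$ ($R{\left(D \right)} = D + D 2 D 2 D = D + D 4 D^{2} = D + 4 D^{3}$)
$h{\left(w,H \right)} = H + w$
$m = \frac{200316}{16519}$ ($m = 200316 \cdot \frac{1}{16519} = \frac{200316}{16519} \approx 12.126$)
$\left(R{\left(-435 \right)} + m\right) + h{\left(k{\left(-17,-2 \right)},t{\left(-11 \right)} \right)} = \left(\left(-435 + 4 \left(-435\right)^{3}\right) + \frac{200316}{16519}\right) - 13 = \left(\left(-435 + 4 \left(-82312875\right)\right) + \frac{200316}{16519}\right) - 13 = \left(\left(-435 - 329251500\right) + \frac{200316}{16519}\right) - 13 = \left(-329251935 + \frac{200316}{16519}\right) - 13 = - \frac{5438912513949}{16519} - 13 = - \frac{5438912728696}{16519}$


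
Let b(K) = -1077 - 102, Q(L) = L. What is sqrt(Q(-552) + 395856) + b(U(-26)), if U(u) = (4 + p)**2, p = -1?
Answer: -1179 + 2*sqrt(98826) ≈ -550.27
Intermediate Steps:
U(u) = 9 (U(u) = (4 - 1)**2 = 3**2 = 9)
b(K) = -1179
sqrt(Q(-552) + 395856) + b(U(-26)) = sqrt(-552 + 395856) - 1179 = sqrt(395304) - 1179 = 2*sqrt(98826) - 1179 = -1179 + 2*sqrt(98826)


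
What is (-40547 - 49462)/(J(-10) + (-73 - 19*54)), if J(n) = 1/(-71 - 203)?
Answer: 24662466/301127 ≈ 81.901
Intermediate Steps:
J(n) = -1/274 (J(n) = 1/(-274) = -1/274)
(-40547 - 49462)/(J(-10) + (-73 - 19*54)) = (-40547 - 49462)/(-1/274 + (-73 - 19*54)) = -90009/(-1/274 + (-73 - 1026)) = -90009/(-1/274 - 1099) = -90009/(-301127/274) = -90009*(-274/301127) = 24662466/301127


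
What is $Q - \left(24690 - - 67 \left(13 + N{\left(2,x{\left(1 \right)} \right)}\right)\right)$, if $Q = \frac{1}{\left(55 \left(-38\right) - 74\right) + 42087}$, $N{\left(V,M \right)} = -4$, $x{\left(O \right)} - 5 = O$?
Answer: $- \frac{1009772438}{39923} \approx -25293.0$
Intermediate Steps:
$x{\left(O \right)} = 5 + O$
$Q = \frac{1}{39923}$ ($Q = \frac{1}{\left(-2090 - 74\right) + 42087} = \frac{1}{-2164 + 42087} = \frac{1}{39923} \approx 2.5048 \cdot 10^{-5}$)
$Q - \left(24690 - - 67 \left(13 + N{\left(2,x{\left(1 \right)} \right)}\right)\right) = \frac{1}{39923} - \left(24690 - - 67 \left(13 - 4\right)\right) = \frac{1}{39923} - \left(24690 - \left(-67\right) 9\right) = \frac{1}{39923} - \left(24690 - -603\right) = \frac{1}{39923} - \left(24690 + 603\right) = \frac{1}{39923} - 25293 = - \frac{1009772438}{39923}$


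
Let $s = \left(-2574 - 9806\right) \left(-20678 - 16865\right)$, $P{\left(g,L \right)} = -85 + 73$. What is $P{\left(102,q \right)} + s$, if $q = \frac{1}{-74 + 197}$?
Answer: $464782328$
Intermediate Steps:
$q = \frac{1}{123} \approx 0.0081301$
$P{\left(g,L \right)} = -12$
$s = 464782340$ ($s = \left(-12380\right) \left(-37543\right) = 464782340$)
$P{\left(102,q \right)} + s = -12 + 464782340 = 464782328$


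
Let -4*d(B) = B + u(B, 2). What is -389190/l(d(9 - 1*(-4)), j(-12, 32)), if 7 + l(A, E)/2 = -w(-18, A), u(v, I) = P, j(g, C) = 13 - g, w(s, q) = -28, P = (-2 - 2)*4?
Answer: -64865/7 ≈ -9266.4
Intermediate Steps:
P = -16 (P = -4*4 = -16)
u(v, I) = -16
d(B) = 4 - B/4 (d(B) = -(B - 16)/4 = -(-16 + B)/4 = 4 - B/4)
l(A, E) = 42 (l(A, E) = -14 + 2*(-1*(-28)) = -14 + 2*28 = -14 + 56 = 42)
-389190/l(d(9 - 1*(-4)), j(-12, 32)) = -389190/42 = -389190*1/42 = -64865/7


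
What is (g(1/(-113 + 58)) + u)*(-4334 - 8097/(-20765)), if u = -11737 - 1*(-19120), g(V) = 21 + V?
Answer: -36644584334447/1142075 ≈ -3.2086e+7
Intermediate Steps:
u = 7383 (u = -11737 + 19120 = 7383)
(g(1/(-113 + 58)) + u)*(-4334 - 8097/(-20765)) = ((21 + 1/(-113 + 58)) + 7383)*(-4334 - 8097/(-20765)) = ((21 + 1/(-55)) + 7383)*(-4334 - 8097*(-1/20765)) = ((21 - 1/55) + 7383)*(-4334 + 8097/20765) = (1154/55 + 7383)*(-89987413/20765) = (407219/55)*(-89987413/20765) = -36644584334447/1142075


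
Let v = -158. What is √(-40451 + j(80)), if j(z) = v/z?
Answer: 3*I*√1797910/20 ≈ 201.13*I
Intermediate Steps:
j(z) = -158/z
√(-40451 + j(80)) = √(-40451 - 158/80) = √(-40451 - 158*1/80) = √(-40451 - 79/40) = √(-1618119/40) = 3*I*√1797910/20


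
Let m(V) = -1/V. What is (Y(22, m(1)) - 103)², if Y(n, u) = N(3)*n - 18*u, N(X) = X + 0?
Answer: 361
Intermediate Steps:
N(X) = X
Y(n, u) = -18*u + 3*n (Y(n, u) = 3*n - 18*u = -18*u + 3*n)
(Y(22, m(1)) - 103)² = ((-(-18)/1 + 3*22) - 103)² = ((-(-18) + 66) - 103)² = ((-18*(-1) + 66) - 103)² = ((18 + 66) - 103)² = (84 - 103)² = (-19)² = 361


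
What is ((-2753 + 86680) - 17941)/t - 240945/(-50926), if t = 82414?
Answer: 11608822133/2098507682 ≈ 5.5319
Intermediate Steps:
((-2753 + 86680) - 17941)/t - 240945/(-50926) = ((-2753 + 86680) - 17941)/82414 - 240945/(-50926) = (83927 - 17941)*(1/82414) - 240945*(-1/50926) = 65986*(1/82414) + 240945/50926 = 32993/41207 + 240945/50926 = 11608822133/2098507682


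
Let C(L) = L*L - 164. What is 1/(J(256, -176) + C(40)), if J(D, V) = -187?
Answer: 1/1249 ≈ 0.00080064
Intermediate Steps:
C(L) = -164 + L² (C(L) = L² - 164 = -164 + L²)
1/(J(256, -176) + C(40)) = 1/(-187 + (-164 + 40²)) = 1/(-187 + (-164 + 1600)) = 1/(-187 + 1436) = 1/1249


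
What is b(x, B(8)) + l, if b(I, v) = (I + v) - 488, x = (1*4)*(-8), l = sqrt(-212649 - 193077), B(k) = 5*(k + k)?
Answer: -440 + I*sqrt(405726) ≈ -440.0 + 636.97*I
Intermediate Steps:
B(k) = 10*k (B(k) = 5*(2*k) = 10*k)
l = I*sqrt(405726) (l = sqrt(-405726) = I*sqrt(405726) ≈ 636.97*I)
x = -32 (x = 4*(-8) = -32)
b(I, v) = -488 + I + v
b(x, B(8)) + l = (-488 - 32 + 10*8) + I*sqrt(405726) = (-488 - 32 + 80) + I*sqrt(405726) = -440 + I*sqrt(405726)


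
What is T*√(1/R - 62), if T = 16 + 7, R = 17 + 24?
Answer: 253*I*√861/41 ≈ 181.07*I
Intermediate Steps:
R = 41
T = 23
T*√(1/R - 62) = 23*√(1/41 - 62) = 23*√(-2541/41) = 23*(11*I*√861/41) = 253*I*√861/41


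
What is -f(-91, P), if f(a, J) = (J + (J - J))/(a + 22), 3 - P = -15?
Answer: 6/23 ≈ 0.26087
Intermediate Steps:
P = 18 (P = 3 - 1*(-15) = 3 + 15 = 18)
f(a, J) = J/(22 + a) (f(a, J) = (J + 0)/(22 + a) = J/(22 + a))
-f(-91, P) = -18/(22 - 91) = -18/(-69) = -18*(-1)/69 = -1*(-6/23) = 6/23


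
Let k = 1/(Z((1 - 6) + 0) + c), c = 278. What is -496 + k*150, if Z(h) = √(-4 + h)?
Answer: -38295628/77293 - 450*I/77293 ≈ -495.46 - 0.005822*I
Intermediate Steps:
k = (278 - 3*I)/77293 (k = 1/(√(-4 + ((1 - 6) + 0)) + 278) = 1/(√(-4 + (-5 + 0)) + 278) = 1/(√(-4 - 5) + 278) = 1/(√(-9) + 278) = 1/(3*I + 278) = 1/(278 + 3*I) = (278 - 3*I)/77293 ≈ 0.0035967 - 3.8813e-5*I)
-496 + k*150 = -496 + (278/77293 - 3*I/77293)*150 = -496 + (41700/77293 - 450*I/77293) = -38295628/77293 - 450*I/77293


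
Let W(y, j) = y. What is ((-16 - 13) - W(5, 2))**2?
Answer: 1156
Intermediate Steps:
((-16 - 13) - W(5, 2))**2 = ((-16 - 13) - 1*5)**2 = (-29 - 5)**2 = (-34)**2 = 1156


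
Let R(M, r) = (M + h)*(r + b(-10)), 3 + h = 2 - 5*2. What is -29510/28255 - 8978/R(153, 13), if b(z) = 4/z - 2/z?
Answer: -153655383/25678144 ≈ -5.9839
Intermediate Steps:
b(z) = 2/z
h = -11 (h = -3 + (2 - 5*2) = -3 + (2 - 10) = -3 - 8 = -11)
R(M, r) = (-11 + M)*(-⅕ + r) (R(M, r) = (M - 11)*(r + 2/(-10)) = (-11 + M)*(r + 2*(-⅒)) = (-11 + M)*(r - ⅕) = (-11 + M)*(-⅕ + r))
-29510/28255 - 8978/R(153, 13) = -29510/28255 - 8978/(11/5 - 11*13 - ⅕*153 + 153*13) = -29510*1/28255 - 8978/(11/5 - 143 - 153/5 + 1989) = -5902/5651 - 8978/9088/5 = -5902/5651 - 8978*5/9088 = -5902/5651 - 22445/4544 = -153655383/25678144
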